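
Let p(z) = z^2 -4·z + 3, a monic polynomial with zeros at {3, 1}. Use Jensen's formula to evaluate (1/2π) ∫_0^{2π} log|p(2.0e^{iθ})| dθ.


Zeros: 1, 3; r = 2.0.
Inside |z| < r: 1. Outside (|z| ≥ r): 3.
p(0) = 3, so log|p(0)| = log(3) = 1.0986.
Apply Jensen: I(r) = log|p(0)| + Σ_k log(r/|z_k|), summed over zeros inside |z| < r.
  log(r/|z_k|) for z_k = 1: log(2.0/1) = 0.6931
  Outside zeros (3) contribute nothing to the Jensen sum.
Sum over inside zeros: 0.6931.
I(r) = log|p(0)| + (inside sum) = 1.0986 + 0.6931 = 1.7918.
Note: since some zeros are outside |z| ≤ r, the simplified n·log(r) form does NOT apply — only the inside zeros contribute.

I(r) ≈ 1.7918.


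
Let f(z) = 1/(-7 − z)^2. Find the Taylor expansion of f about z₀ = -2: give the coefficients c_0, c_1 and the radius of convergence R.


Let w = z − z₀, so z = z₀ + w.
Then -7 − z = -7 − (z₀ + w) = (-7 − z₀) − w = -5 − w.
f(z) = 1/(-5 − w)^2 = (1/(-5)^2) · (1 − w/(-5))^{−2}.
By the binomial series (1−u)^{−2} = Σ_{n≥0} C(n+1, 1) u^n for |u|<1, with u = w/(-5):
  c_n = C(n+1, 1) / (-5)^(n+2).
  c_0 = 1/(-5)^2 = 1/25.
  c_1 = 2/(-5)^3 = -2/125.
The series is valid for |w/d| < 1, i.e. |z − z₀| < |d|.
Radius of convergence: R = |-7 − z₀| = |-5| = 5 (distance from z₀ to the singularity z = -7).

c_0 = 1/25, c_1 = -2/125; R = 5.


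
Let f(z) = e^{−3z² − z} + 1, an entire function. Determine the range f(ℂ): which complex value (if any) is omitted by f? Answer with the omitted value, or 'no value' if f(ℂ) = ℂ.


Little Picard bounds the complement of f(ℂ) to at most one point.
The exponent g(z) = −3z² − z is a nonconstant polynomial, hence surjective onto ℂ. So e^{g(z)} takes every value in {e^w : w ∈ ℂ} = ℂ ∖ {0}. Adding 1 shifts the range to ℂ ∖ {1}. f omits exactly 1.

Omitted value: 1.


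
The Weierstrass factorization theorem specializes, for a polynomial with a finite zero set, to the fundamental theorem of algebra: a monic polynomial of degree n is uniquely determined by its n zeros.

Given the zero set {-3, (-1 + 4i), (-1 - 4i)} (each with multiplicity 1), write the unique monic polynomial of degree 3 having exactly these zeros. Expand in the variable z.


The polynomial is p(z) = ∏_{α ∈ S} (z − α), where S = {-3, (-1 + 4i), (-1 - 4i)}.
Expanding the product yields: p(z) = z^3 + 5·z^2 + 23·z + 51.
Note conjugate pairs combine to real quadratics: (z − (-1+4i))(z − (-1−4i)) = z² + 2z + 17.
The resulting polynomial has degree 3 and real coefficients as required.

p(z) = z^3 + 5·z^2 + 23·z + 51.


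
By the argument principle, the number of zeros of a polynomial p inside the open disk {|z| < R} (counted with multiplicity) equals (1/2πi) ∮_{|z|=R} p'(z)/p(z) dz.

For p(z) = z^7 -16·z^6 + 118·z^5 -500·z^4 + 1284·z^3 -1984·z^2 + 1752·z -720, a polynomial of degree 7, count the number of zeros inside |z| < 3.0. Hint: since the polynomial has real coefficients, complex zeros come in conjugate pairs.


The zeros of p are: 2, (1 + 1i), (1 - 1i), (3 + 1i), (3 - 1i), (3 + 3i), (3 - 3i).
Their magnitudes are: 2, 1.414, 1.414, 3.162, 3.162, 4.243, 4.243.
Zeros with |z| < R = 3.0: 2, (1 + 1i), (1 - 1i).
Count = 3.
By the argument principle, (1/2πi) ∮_{|z|=R} p'(z)/p(z) dz equals exactly this count.

Number of zeros inside |z| < 3.0: 3.


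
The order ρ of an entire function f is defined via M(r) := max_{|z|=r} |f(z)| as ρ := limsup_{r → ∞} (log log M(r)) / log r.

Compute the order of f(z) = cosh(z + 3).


cosh(w) is a linear combination of e^{iw} and e^{−iw} (or e^w, e^{−w} in the hyperbolic case), so |cosh(w)| ≤ e^{|w|}. With w = z + 3, |w| ≤ 1|z| + 3 = 1r + 3 on |z| = r, giving M(r) ≤ e^{1r + 3}, so ρ ≤ 1. On a suitable ray (z = it for sin/cos; z = t for sinh/cosh, t real → ∞), |cosh(z + 3)| grows like e^{1|t|}/2, so ρ ≥ 1. Hence ρ = 1.
Therefore ρ = 1.

Order ρ = 1.


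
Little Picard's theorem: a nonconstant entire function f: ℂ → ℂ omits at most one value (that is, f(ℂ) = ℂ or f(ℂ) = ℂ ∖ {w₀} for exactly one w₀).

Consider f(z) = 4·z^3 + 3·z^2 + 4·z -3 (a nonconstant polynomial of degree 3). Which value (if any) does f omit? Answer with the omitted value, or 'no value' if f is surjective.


Little Picard bounds the complement of f(ℂ) to at most one point.
For every w ∈ ℂ, the equation p(z) − w = 0 is a nonconstant polynomial in z and hence has at least one root by the fundamental theorem of algebra. So p is surjective onto ℂ, omitting no value.

Omitted value: no value.


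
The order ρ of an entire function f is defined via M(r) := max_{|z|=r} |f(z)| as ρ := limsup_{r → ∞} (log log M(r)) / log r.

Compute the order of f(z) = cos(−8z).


cos(w) is a linear combination of e^{iw} and e^{−iw} (or e^w, e^{−w} in the hyperbolic case), so |cos(w)| ≤ e^{|w|}. With w = −8z, |w| ≤ 8|z| + 0 = 8r + 0 on |z| = r, giving M(r) ≤ e^{8r + 0}, so ρ ≤ 1. On a suitable ray (z = it for sin/cos; z = t for sinh/cosh, t real → ∞), |cos(−8z)| grows like e^{8|t|}/2, so ρ ≥ 1. Hence ρ = 1.
Therefore ρ = 1.

Order ρ = 1.


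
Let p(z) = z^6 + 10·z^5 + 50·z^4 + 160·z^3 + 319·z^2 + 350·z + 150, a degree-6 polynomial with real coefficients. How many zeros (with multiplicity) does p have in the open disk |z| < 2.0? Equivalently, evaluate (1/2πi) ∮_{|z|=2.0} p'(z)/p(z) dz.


The zeros of p are: -1, (-2 + 1i), (-2 - 1i), (-1 + 3i), (-1 - 3i), -3.
Their magnitudes are: 1, 2.236, 2.236, 3.162, 3.162, 3.
Zeros with |z| < R = 2.0: -1.
Count = 1.
By the argument principle, (1/2πi) ∮_{|z|=R} p'(z)/p(z) dz equals exactly this count.

Number of zeros inside |z| < 2.0: 1.


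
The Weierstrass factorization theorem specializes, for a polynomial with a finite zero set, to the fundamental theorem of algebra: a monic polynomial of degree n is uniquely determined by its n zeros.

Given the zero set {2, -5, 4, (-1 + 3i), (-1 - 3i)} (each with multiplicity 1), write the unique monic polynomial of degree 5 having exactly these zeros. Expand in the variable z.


The polynomial is p(z) = ∏_{α ∈ S} (z − α), where S = {2, -5, 4, (-1 + 3i), (-1 - 3i)}.
Expanding the product yields: p(z) = z^5 + z^4 -14·z^3 -14·z^2 -140·z + 400.
Note conjugate pairs combine to real quadratics: (z − (-1+3i))(z − (-1−3i)) = z² + 2z + 10.
The resulting polynomial has degree 5 and real coefficients as required.

p(z) = z^5 + z^4 -14·z^3 -14·z^2 -140·z + 400.


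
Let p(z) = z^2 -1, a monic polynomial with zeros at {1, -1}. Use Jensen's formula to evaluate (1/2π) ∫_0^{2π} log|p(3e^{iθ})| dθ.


Zeros: -1, 1; r = 3.
Inside |z| < r: -1, 1. Outside (|z| ≥ r): ∅.
p(0) = -1, so log|p(0)| = log(1) = 0.0000.
Apply Jensen: I(r) = log|p(0)| + Σ_k log(r/|z_k|), summed over zeros inside |z| < r.
  log(r/|z_k|) for z_k = 1: log(3/1) = 1.0986
  log(r/|z_k|) for z_k = -1: log(3/1) = 1.0986
Sum over inside zeros: 2.1972.
I(r) = log|p(0)| + (inside sum) = 0.0000 + 2.1972 = 2.1972.
Closed form (all zeros inside, monic): I(r) = n·log(r) = 2·log(3) = 2.1972. ✓

I(r) ≈ 2.1972.


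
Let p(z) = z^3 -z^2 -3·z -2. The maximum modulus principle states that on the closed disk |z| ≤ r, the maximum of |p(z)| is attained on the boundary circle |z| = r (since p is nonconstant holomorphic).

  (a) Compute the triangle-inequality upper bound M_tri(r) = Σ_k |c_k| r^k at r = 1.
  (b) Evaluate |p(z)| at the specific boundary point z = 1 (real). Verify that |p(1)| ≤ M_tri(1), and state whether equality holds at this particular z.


Coefficients: c_0 = -2, c_1 = -3, c_2 = -1, c_3 = 1. Radius r = 1.
Part (a). Triangle bound: M_tri(r) = Σ_k |c_k| r^k
  = |-2|·1^0 + |-3|·1^1 + |-1|·1^2 + |1|·1^3
  = 2 + 3 + 1 + 1 = 7.
This bounds M(r) := max_{|z|=r} |p(z)| from above; equality holds iff all terms c_k z^k can be made to align in phase at a single z on |z|=r.
Part (b). At z = 1 (real, on the circle |z| = r):
  p(1) = (-2)·1^0 + (-3)·1^1 + (-1)·1^2 + (1)·1^3 = -5.
  |p(1)| = 5.
Check: |p(1)| = 5 ≤ 7 = M_tri(1). ✓ Equality does not hold at z = 1 (the coefficients have mixed signs, so the terms do not all align in phase there).

M_tri(1) = 7; |p(1)| = 5; equality at z=1: no.


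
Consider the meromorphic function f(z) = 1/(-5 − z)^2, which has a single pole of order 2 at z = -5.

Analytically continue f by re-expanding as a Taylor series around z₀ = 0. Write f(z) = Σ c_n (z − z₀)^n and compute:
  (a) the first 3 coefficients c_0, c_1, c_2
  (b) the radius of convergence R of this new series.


Let w = z − z₀, so z = z₀ + w.
Then -5 − z = -5 − (z₀ + w) = (-5 − z₀) − w = -5 − w.
f(z) = 1/(-5 − w)^2 = (1/(-5)^2) · (1 − w/(-5))^{−2}.
By the binomial series (1−u)^{−2} = Σ_{n≥0} C(n+1, 1) u^n for |u|<1, with u = w/(-5):
  c_n = C(n+1, 1) / (-5)^(n+2).
  c_0 = 1/(-5)^2 = 1/25.
  c_1 = 2/(-5)^3 = -2/125.
  c_2 = 3/(-5)^4 = 3/625.
The series is valid for |w/d| < 1, i.e. |z − z₀| < |d|.
Radius of convergence: R = |-5 − z₀| = |-5| = 5 (distance from z₀ to the singularity z = -5).

c_0 = 1/25, c_1 = -2/125, c_2 = 3/625; R = 5.


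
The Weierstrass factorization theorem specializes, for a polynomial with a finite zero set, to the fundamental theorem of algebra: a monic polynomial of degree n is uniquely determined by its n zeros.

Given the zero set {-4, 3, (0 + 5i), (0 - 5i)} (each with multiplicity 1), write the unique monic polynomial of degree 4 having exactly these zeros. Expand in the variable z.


The polynomial is p(z) = ∏_{α ∈ S} (z − α), where S = {-4, 3, (0 + 5i), (0 - 5i)}.
Expanding the product yields: p(z) = z^4 + z^3 + 13·z^2 + 25·z -300.
Note conjugate pairs combine to real quadratics: (z − (0+5i))(z − (0−5i)) = z² + 25.
The resulting polynomial has degree 4 and real coefficients as required.

p(z) = z^4 + z^3 + 13·z^2 + 25·z -300.


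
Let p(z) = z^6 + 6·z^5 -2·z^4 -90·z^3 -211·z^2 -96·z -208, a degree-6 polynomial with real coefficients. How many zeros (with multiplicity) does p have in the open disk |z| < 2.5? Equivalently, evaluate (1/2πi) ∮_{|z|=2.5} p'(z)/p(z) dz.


The zeros of p are: -4, 4, (0 + 1i), (0 - 1i), (-3 + 2i), (-3 - 2i).
Their magnitudes are: 4, 4, 1, 1, 3.606, 3.606.
Zeros with |z| < R = 2.5: (0 + 1i), (0 - 1i).
Count = 2.
By the argument principle, (1/2πi) ∮_{|z|=R} p'(z)/p(z) dz equals exactly this count.

Number of zeros inside |z| < 2.5: 2.


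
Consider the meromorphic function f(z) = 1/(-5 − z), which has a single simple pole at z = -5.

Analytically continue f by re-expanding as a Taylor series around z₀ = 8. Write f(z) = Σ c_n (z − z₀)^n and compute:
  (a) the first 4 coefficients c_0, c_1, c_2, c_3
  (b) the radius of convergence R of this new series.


Let w = z − z₀, so z = z₀ + w.
Then -5 − z = -5 − (z₀ + w) = (-5 − z₀) − w = -13 − w.
f(z) = 1/(-13 − w) = (1/(-13)) · 1/(1 − w/(-13)) = Σ_{n≥0} w^n / (-13)^(n+1).
So c_n = 1/(-13)^(n+1):
  c_0 = 1/(-13)^1 = -1/13.
  c_1 = 1/(-13)^2 = 1/169.
  c_2 = 1/(-13)^3 = -1/2197.
  c_3 = 1/(-13)^4 = 1/28561.
The series is valid for |w/d| < 1, i.e. |z − z₀| < |d|.
Radius of convergence: R = |-5 − z₀| = |-13| = 13 (distance from z₀ to the singularity z = -5).

c_0 = -1/13, c_1 = 1/169, c_2 = -1/2197, c_3 = 1/28561; R = 13.


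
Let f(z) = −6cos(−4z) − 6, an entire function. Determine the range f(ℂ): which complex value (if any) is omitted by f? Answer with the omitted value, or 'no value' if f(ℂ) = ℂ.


Little Picard bounds the complement of f(ℂ) to at most one point.
cos is entire and surjective onto ℂ: for every w ∈ ℂ, cos(ζ) = w has a solution ζ ∈ ℂ (e.g., via the complex inverse arccos). With ζ = −4z this gives z = ζ/(-4). Then -6·cos(−4z) takes every value in -6·ℂ = ℂ, and adding -6 is a bijection of ℂ. So f is surjective and omits no value. (Note: only on the real line is cos bounded by [−1, 1].)

Omitted value: no value.


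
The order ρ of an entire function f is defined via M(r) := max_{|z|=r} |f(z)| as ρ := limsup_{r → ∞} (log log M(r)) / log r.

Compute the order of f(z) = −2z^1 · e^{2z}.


M(r) = max_{|z|=r} |-2|·|z|^1·|e^{2z}| = 2·r^1 · e^{2r^1} (the factors attain their maxima compatibly on |z|=r). Then log M(r) = log 2 + 1·log r + 2r^1, dominated by the last term, so log log M(r) ~ 1·log r. The polynomial factor -2z^1 contributes only a log r term and does not affect the order. ρ = 1.
Therefore ρ = 1.

Order ρ = 1.


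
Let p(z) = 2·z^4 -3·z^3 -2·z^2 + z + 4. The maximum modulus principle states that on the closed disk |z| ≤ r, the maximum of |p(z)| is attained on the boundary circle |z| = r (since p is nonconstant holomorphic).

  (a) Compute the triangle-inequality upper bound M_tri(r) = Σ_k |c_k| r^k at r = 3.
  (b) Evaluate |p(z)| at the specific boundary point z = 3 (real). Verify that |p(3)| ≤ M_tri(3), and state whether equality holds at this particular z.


Coefficients: c_0 = 4, c_1 = 1, c_2 = -2, c_3 = -3, c_4 = 2. Radius r = 3.
Part (a). Triangle bound: M_tri(r) = Σ_k |c_k| r^k
  = |4|·3^0 + |1|·3^1 + |-2|·3^2 + |-3|·3^3 + |2|·3^4
  = 4 + 3 + 18 + 81 + 162 = 268.
This bounds M(r) := max_{|z|=r} |p(z)| from above; equality holds iff all terms c_k z^k can be made to align in phase at a single z on |z|=r.
Part (b). At z = 3 (real, on the circle |z| = r):
  p(3) = (4)·3^0 + (1)·3^1 + (-2)·3^2 + (-3)·3^3 + (2)·3^4 = 70.
  |p(3)| = 70.
Check: |p(3)| = 70 ≤ 268 = M_tri(3). ✓ Equality does not hold at z = 3 (the coefficients have mixed signs, so the terms do not all align in phase there).

M_tri(3) = 268; |p(3)| = 70; equality at z=3: no.


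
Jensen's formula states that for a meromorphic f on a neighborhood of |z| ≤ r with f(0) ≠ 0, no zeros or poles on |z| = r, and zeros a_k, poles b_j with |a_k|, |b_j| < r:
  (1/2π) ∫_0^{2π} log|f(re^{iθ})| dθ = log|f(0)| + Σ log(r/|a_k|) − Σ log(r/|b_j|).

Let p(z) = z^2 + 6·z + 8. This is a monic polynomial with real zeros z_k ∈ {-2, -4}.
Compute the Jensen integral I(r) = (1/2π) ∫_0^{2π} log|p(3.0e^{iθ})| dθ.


Zeros: -4, -2; r = 3.0.
Inside |z| < r: -2. Outside (|z| ≥ r): -4.
p(0) = 8, so log|p(0)| = log(8) = 2.0794.
Apply Jensen: I(r) = log|p(0)| + Σ_k log(r/|z_k|), summed over zeros inside |z| < r.
  log(r/|z_k|) for z_k = -2: log(3.0/2) = 0.4055
  Outside zeros (-4) contribute nothing to the Jensen sum.
Sum over inside zeros: 0.4055.
I(r) = log|p(0)| + (inside sum) = 2.0794 + 0.4055 = 2.4849.
Note: since some zeros are outside |z| ≤ r, the simplified n·log(r) form does NOT apply — only the inside zeros contribute.

I(r) ≈ 2.4849.


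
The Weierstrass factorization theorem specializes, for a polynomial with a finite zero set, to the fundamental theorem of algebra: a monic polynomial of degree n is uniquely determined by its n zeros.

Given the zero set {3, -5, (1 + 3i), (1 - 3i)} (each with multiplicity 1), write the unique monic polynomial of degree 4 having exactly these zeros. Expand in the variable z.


The polynomial is p(z) = ∏_{α ∈ S} (z − α), where S = {3, -5, (1 + 3i), (1 - 3i)}.
Expanding the product yields: p(z) = z^4 -9·z^2 + 50·z -150.
Note conjugate pairs combine to real quadratics: (z − (1+3i))(z − (1−3i)) = z² − 2z + 10.
The resulting polynomial has degree 4 and real coefficients as required.

p(z) = z^4 -9·z^2 + 50·z -150.


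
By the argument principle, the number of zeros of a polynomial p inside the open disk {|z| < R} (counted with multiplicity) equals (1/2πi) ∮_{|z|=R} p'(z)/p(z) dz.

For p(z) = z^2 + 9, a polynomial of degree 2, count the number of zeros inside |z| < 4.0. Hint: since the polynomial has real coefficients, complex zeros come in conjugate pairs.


The zeros of p are: (0 + 3i), (0 - 3i).
Their magnitudes are: 3, 3.
Zeros with |z| < R = 4.0: (0 + 3i), (0 - 3i).
Count = 2.
By the argument principle, (1/2πi) ∮_{|z|=R} p'(z)/p(z) dz equals exactly this count.

Number of zeros inside |z| < 4.0: 2.


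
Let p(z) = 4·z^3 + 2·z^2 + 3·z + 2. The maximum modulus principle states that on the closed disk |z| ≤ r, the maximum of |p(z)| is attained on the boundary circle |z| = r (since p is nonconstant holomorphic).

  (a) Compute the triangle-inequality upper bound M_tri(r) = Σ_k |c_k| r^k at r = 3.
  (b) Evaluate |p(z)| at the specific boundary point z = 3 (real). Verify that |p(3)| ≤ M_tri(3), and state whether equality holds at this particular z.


Coefficients: c_0 = 2, c_1 = 3, c_2 = 2, c_3 = 4. Radius r = 3.
Part (a). Triangle bound: M_tri(r) = Σ_k |c_k| r^k
  = |2|·3^0 + |3|·3^1 + |2|·3^2 + |4|·3^3
  = 2 + 9 + 18 + 108 = 137.
This bounds M(r) := max_{|z|=r} |p(z)| from above; equality holds iff all terms c_k z^k can be made to align in phase at a single z on |z|=r.
Part (b). At z = 3 (real, on the circle |z| = r):
  p(3) = (2)·3^0 + (3)·3^1 + (2)·3^2 + (4)·3^3 = 137.
  |p(3)| = 137.
Since all nonzero coefficients share the same sign, |p(3)| = 137 = M_tri(3); the triangle bound is attained at z = 3, so in fact M(r) = 137.

M_tri(3) = 137; |p(3)| = 137; equality at z=3: yes.


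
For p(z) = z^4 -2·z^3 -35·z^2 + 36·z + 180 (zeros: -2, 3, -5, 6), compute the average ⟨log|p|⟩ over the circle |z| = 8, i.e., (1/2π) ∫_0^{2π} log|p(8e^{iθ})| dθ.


Zeros: -5, -2, 3, 6; r = 8.
Inside |z| < r: -5, -2, 3, 6. Outside (|z| ≥ r): ∅.
p(0) = 180, so log|p(0)| = log(180) = 5.1930.
Apply Jensen: I(r) = log|p(0)| + Σ_k log(r/|z_k|), summed over zeros inside |z| < r.
  log(r/|z_k|) for z_k = -2: log(8/2) = 1.3863
  log(r/|z_k|) for z_k = 3: log(8/3) = 0.9808
  log(r/|z_k|) for z_k = -5: log(8/5) = 0.4700
  log(r/|z_k|) for z_k = 6: log(8/6) = 0.2877
Sum over inside zeros: 3.1248.
I(r) = log|p(0)| + (inside sum) = 5.1930 + 3.1248 = 8.3178.
Closed form (all zeros inside, monic): I(r) = n·log(r) = 4·log(8) = 8.3178. ✓

I(r) ≈ 8.3178.


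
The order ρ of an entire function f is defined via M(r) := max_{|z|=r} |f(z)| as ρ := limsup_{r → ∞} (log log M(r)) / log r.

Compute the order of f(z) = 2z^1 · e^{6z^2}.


M(r) = max_{|z|=r} |2|·|z|^1·|e^{6z^2}| = 2·r^1 · e^{6r^2} (the factors attain their maxima compatibly on |z|=r). Then log M(r) = log 2 + 1·log r + 6r^2, dominated by the last term, so log log M(r) ~ 2·log r. The polynomial factor 2z^1 contributes only a log r term and does not affect the order. ρ = 2.
Therefore ρ = 2.

Order ρ = 2.


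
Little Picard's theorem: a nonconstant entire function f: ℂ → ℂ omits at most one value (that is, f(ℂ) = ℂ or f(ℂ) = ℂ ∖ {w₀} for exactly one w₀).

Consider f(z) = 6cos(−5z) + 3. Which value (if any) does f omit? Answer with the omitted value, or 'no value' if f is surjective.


Little Picard bounds the complement of f(ℂ) to at most one point.
cos is entire and surjective onto ℂ: for every w ∈ ℂ, cos(ζ) = w has a solution ζ ∈ ℂ (e.g., via the complex inverse arccos). With ζ = −5z this gives z = ζ/(-5). Then 6·cos(−5z) takes every value in 6·ℂ = ℂ, and adding 3 is a bijection of ℂ. So f is surjective and omits no value. (Note: only on the real line is cos bounded by [−1, 1].)

Omitted value: no value.


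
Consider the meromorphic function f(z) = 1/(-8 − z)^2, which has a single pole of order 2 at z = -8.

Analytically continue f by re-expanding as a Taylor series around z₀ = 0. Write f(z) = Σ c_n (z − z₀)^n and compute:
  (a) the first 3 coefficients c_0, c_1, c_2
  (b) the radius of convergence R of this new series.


Let w = z − z₀, so z = z₀ + w.
Then -8 − z = -8 − (z₀ + w) = (-8 − z₀) − w = -8 − w.
f(z) = 1/(-8 − w)^2 = (1/(-8)^2) · (1 − w/(-8))^{−2}.
By the binomial series (1−u)^{−2} = Σ_{n≥0} C(n+1, 1) u^n for |u|<1, with u = w/(-8):
  c_n = C(n+1, 1) / (-8)^(n+2).
  c_0 = 1/(-8)^2 = 1/64.
  c_1 = 2/(-8)^3 = -1/256.
  c_2 = 3/(-8)^4 = 3/4096.
The series is valid for |w/d| < 1, i.e. |z − z₀| < |d|.
Radius of convergence: R = |-8 − z₀| = |-8| = 8 (distance from z₀ to the singularity z = -8).

c_0 = 1/64, c_1 = -1/256, c_2 = 3/4096; R = 8.


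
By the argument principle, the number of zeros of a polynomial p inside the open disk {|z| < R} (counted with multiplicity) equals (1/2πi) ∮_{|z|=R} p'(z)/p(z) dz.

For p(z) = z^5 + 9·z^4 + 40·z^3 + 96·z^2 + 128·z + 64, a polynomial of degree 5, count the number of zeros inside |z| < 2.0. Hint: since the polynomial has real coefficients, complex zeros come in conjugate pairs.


The zeros of p are: (-2 + 2i), (-2 - 2i), (-2 + 2i), (-2 - 2i), -1.
Their magnitudes are: 2.828, 2.828, 2.828, 2.828, 1.
Zeros with |z| < R = 2.0: -1.
Count = 1.
By the argument principle, (1/2πi) ∮_{|z|=R} p'(z)/p(z) dz equals exactly this count.

Number of zeros inside |z| < 2.0: 1.


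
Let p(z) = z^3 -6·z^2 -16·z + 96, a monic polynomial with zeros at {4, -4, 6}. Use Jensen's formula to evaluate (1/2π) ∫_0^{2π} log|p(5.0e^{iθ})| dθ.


Zeros: -4, 4, 6; r = 5.0.
Inside |z| < r: -4, 4. Outside (|z| ≥ r): 6.
p(0) = 96, so log|p(0)| = log(96) = 4.5643.
Apply Jensen: I(r) = log|p(0)| + Σ_k log(r/|z_k|), summed over zeros inside |z| < r.
  log(r/|z_k|) for z_k = 4: log(5.0/4) = 0.2231
  log(r/|z_k|) for z_k = -4: log(5.0/4) = 0.2231
  Outside zeros (6) contribute nothing to the Jensen sum.
Sum over inside zeros: 0.4463.
I(r) = log|p(0)| + (inside sum) = 4.5643 + 0.4463 = 5.0106.
Note: since some zeros are outside |z| ≤ r, the simplified n·log(r) form does NOT apply — only the inside zeros contribute.

I(r) ≈ 5.0106.


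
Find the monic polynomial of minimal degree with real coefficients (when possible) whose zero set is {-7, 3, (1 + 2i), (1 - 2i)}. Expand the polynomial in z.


The polynomial is p(z) = ∏_{α ∈ S} (z − α), where S = {-7, 3, (1 + 2i), (1 - 2i)}.
Expanding the product yields: p(z) = z^4 + 2·z^3 -24·z^2 + 62·z -105.
Note conjugate pairs combine to real quadratics: (z − (1+2i))(z − (1−2i)) = z² − 2z + 5.
The resulting polynomial has degree 4 and real coefficients as required.

p(z) = z^4 + 2·z^3 -24·z^2 + 62·z -105.


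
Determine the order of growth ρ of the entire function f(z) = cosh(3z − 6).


cosh(w) is a linear combination of e^{iw} and e^{−iw} (or e^w, e^{−w} in the hyperbolic case), so |cosh(w)| ≤ e^{|w|}. With w = 3z − 6, |w| ≤ 3|z| + 6 = 3r + 6 on |z| = r, giving M(r) ≤ e^{3r + 6}, so ρ ≤ 1. On a suitable ray (z = it for sin/cos; z = t for sinh/cosh, t real → ∞), |cosh(3z − 6)| grows like e^{3|t|}/2, so ρ ≥ 1. Hence ρ = 1.
Therefore ρ = 1.

Order ρ = 1.


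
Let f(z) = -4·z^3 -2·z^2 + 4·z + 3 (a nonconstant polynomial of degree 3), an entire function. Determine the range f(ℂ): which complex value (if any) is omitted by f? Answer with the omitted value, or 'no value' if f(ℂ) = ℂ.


Little Picard bounds the complement of f(ℂ) to at most one point.
For every w ∈ ℂ, the equation p(z) − w = 0 is a nonconstant polynomial in z and hence has at least one root by the fundamental theorem of algebra. So p is surjective onto ℂ, omitting no value.

Omitted value: no value.


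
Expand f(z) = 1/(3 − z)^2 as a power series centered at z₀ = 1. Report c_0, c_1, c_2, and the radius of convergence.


Let w = z − z₀, so z = z₀ + w.
Then 3 − z = 3 − (z₀ + w) = (3 − z₀) − w = 2 − w.
f(z) = 1/(2 − w)^2 = (1/(2)^2) · (1 − w/(2))^{−2}.
By the binomial series (1−u)^{−2} = Σ_{n≥0} C(n+1, 1) u^n for |u|<1, with u = w/(2):
  c_n = C(n+1, 1) / (2)^(n+2).
  c_0 = 1/(2)^2 = 1/4.
  c_1 = 2/(2)^3 = 1/4.
  c_2 = 3/(2)^4 = 3/16.
The series is valid for |w/d| < 1, i.e. |z − z₀| < |d|.
Radius of convergence: R = |3 − z₀| = |2| = 2 (distance from z₀ to the singularity z = 3).

c_0 = 1/4, c_1 = 1/4, c_2 = 3/16; R = 2.


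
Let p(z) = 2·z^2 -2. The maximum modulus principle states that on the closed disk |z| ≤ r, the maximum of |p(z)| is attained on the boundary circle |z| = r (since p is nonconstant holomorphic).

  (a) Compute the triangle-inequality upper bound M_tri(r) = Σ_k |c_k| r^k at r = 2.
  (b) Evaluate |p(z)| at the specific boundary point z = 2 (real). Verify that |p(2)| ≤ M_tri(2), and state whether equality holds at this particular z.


Coefficients: c_0 = -2, c_1 = 0, c_2 = 2. Radius r = 2.
Part (a). Triangle bound: M_tri(r) = Σ_k |c_k| r^k
  = |-2|·2^0 + |0|·2^1 + |2|·2^2
  = 2 + 0 + 8 = 10.
This bounds M(r) := max_{|z|=r} |p(z)| from above; equality holds iff all terms c_k z^k can be made to align in phase at a single z on |z|=r.
Part (b). At z = 2 (real, on the circle |z| = r):
  p(2) = (-2)·2^0 + (0)·2^1 + (2)·2^2 = 6.
  |p(2)| = 6.
Check: |p(2)| = 6 ≤ 10 = M_tri(2). ✓ Equality does not hold at z = 2 (the coefficients have mixed signs, so the terms do not all align in phase there).

M_tri(2) = 10; |p(2)| = 6; equality at z=2: no.


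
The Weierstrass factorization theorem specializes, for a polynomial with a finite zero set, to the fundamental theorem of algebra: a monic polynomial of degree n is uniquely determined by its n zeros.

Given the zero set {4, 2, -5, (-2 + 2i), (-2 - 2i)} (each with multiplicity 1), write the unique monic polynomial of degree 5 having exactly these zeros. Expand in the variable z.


The polynomial is p(z) = ∏_{α ∈ S} (z − α), where S = {4, 2, -5, (-2 + 2i), (-2 - 2i)}.
Expanding the product yields: p(z) = z^5 + 3·z^4 -18·z^3 -56·z^2 -16·z + 320.
Note conjugate pairs combine to real quadratics: (z − (-2+2i))(z − (-2−2i)) = z² + 4z + 8.
The resulting polynomial has degree 5 and real coefficients as required.

p(z) = z^5 + 3·z^4 -18·z^3 -56·z^2 -16·z + 320.


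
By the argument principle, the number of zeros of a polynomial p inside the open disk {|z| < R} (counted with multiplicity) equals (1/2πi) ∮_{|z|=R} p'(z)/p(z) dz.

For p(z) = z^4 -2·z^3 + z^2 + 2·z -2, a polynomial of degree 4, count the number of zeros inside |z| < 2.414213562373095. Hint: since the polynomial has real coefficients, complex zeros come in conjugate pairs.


The zeros of p are: (1 + 1i), (1 - 1i), 1, -1.
Their magnitudes are: 1.414, 1.414, 1, 1.
Zeros with |z| < R = 2.414213562373095: (1 + 1i), (1 - 1i), 1, -1.
Count = 4.
By the argument principle, (1/2πi) ∮_{|z|=R} p'(z)/p(z) dz equals exactly this count.

Number of zeros inside |z| < 2.414213562373095: 4.


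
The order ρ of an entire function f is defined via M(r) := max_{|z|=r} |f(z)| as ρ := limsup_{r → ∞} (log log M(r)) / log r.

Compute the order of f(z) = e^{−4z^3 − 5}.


|e^{−4z^3 − 5}| = e^{Re(-4·z^3) + -5} ≤ e^{4|z|^3 + -5} = e^{4r^3 + -5} on |z| = r, so ρ ≤ 3. Choosing z on |z|=r so that -4·z^3 is real positive (always possible by picking arg z appropriately) gives |f(z)| = e^{4r^3 + -5}, matching the bound. The additive constant -5 does not affect log log M(r) ~ 3·log r. Hence ρ = 3.
Therefore ρ = 3.

Order ρ = 3.


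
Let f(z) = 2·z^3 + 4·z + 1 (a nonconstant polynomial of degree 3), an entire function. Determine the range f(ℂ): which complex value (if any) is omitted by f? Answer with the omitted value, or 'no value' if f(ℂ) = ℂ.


Little Picard bounds the complement of f(ℂ) to at most one point.
For every w ∈ ℂ, the equation p(z) − w = 0 is a nonconstant polynomial in z and hence has at least one root by the fundamental theorem of algebra. So p is surjective onto ℂ, omitting no value.

Omitted value: no value.


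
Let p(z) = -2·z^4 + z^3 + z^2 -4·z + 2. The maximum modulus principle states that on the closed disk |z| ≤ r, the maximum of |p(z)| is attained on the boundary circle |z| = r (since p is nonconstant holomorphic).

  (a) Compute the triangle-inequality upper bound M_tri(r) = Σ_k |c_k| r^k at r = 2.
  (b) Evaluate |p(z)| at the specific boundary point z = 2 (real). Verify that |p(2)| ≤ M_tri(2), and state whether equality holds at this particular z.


Coefficients: c_0 = 2, c_1 = -4, c_2 = 1, c_3 = 1, c_4 = -2. Radius r = 2.
Part (a). Triangle bound: M_tri(r) = Σ_k |c_k| r^k
  = |2|·2^0 + |-4|·2^1 + |1|·2^2 + |1|·2^3 + |-2|·2^4
  = 2 + 8 + 4 + 8 + 32 = 54.
This bounds M(r) := max_{|z|=r} |p(z)| from above; equality holds iff all terms c_k z^k can be made to align in phase at a single z on |z|=r.
Part (b). At z = 2 (real, on the circle |z| = r):
  p(2) = (2)·2^0 + (-4)·2^1 + (1)·2^2 + (1)·2^3 + (-2)·2^4 = -26.
  |p(2)| = 26.
Check: |p(2)| = 26 ≤ 54 = M_tri(2). ✓ Equality does not hold at z = 2 (the coefficients have mixed signs, so the terms do not all align in phase there).

M_tri(2) = 54; |p(2)| = 26; equality at z=2: no.


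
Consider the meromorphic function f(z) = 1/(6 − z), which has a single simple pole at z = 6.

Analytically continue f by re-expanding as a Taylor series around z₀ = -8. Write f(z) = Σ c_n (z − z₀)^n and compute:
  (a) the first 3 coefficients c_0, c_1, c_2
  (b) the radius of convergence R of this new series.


Let w = z − z₀, so z = z₀ + w.
Then 6 − z = 6 − (z₀ + w) = (6 − z₀) − w = 14 − w.
f(z) = 1/(14 − w) = (1/(14)) · 1/(1 − w/(14)) = Σ_{n≥0} w^n / (14)^(n+1).
So c_n = 1/(14)^(n+1):
  c_0 = 1/(14)^1 = 1/14.
  c_1 = 1/(14)^2 = 1/196.
  c_2 = 1/(14)^3 = 1/2744.
The series is valid for |w/d| < 1, i.e. |z − z₀| < |d|.
Radius of convergence: R = |6 − z₀| = |14| = 14 (distance from z₀ to the singularity z = 6).

c_0 = 1/14, c_1 = 1/196, c_2 = 1/2744; R = 14.


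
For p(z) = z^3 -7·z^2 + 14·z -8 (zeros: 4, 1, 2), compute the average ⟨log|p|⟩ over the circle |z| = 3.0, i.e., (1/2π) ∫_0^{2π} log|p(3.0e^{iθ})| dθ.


Zeros: 1, 2, 4; r = 3.0.
Inside |z| < r: 1, 2. Outside (|z| ≥ r): 4.
p(0) = -8, so log|p(0)| = log(8) = 2.0794.
Apply Jensen: I(r) = log|p(0)| + Σ_k log(r/|z_k|), summed over zeros inside |z| < r.
  log(r/|z_k|) for z_k = 1: log(3.0/1) = 1.0986
  log(r/|z_k|) for z_k = 2: log(3.0/2) = 0.4055
  Outside zeros (4) contribute nothing to the Jensen sum.
Sum over inside zeros: 1.5041.
I(r) = log|p(0)| + (inside sum) = 2.0794 + 1.5041 = 3.5835.
Note: since some zeros are outside |z| ≤ r, the simplified n·log(r) form does NOT apply — only the inside zeros contribute.

I(r) ≈ 3.5835.


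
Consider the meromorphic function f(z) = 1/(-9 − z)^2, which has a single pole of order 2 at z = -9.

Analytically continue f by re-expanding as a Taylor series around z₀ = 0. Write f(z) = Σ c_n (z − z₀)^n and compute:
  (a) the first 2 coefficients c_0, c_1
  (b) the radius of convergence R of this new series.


Let w = z − z₀, so z = z₀ + w.
Then -9 − z = -9 − (z₀ + w) = (-9 − z₀) − w = -9 − w.
f(z) = 1/(-9 − w)^2 = (1/(-9)^2) · (1 − w/(-9))^{−2}.
By the binomial series (1−u)^{−2} = Σ_{n≥0} C(n+1, 1) u^n for |u|<1, with u = w/(-9):
  c_n = C(n+1, 1) / (-9)^(n+2).
  c_0 = 1/(-9)^2 = 1/81.
  c_1 = 2/(-9)^3 = -2/729.
The series is valid for |w/d| < 1, i.e. |z − z₀| < |d|.
Radius of convergence: R = |-9 − z₀| = |-9| = 9 (distance from z₀ to the singularity z = -9).

c_0 = 1/81, c_1 = -2/729; R = 9.


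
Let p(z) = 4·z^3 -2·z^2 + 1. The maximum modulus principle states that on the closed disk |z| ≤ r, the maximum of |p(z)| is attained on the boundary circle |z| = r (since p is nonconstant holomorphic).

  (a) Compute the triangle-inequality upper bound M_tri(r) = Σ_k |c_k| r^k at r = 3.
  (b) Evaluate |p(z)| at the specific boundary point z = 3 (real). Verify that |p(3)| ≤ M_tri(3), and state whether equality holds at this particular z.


Coefficients: c_0 = 1, c_1 = 0, c_2 = -2, c_3 = 4. Radius r = 3.
Part (a). Triangle bound: M_tri(r) = Σ_k |c_k| r^k
  = |1|·3^0 + |0|·3^1 + |-2|·3^2 + |4|·3^3
  = 1 + 0 + 18 + 108 = 127.
This bounds M(r) := max_{|z|=r} |p(z)| from above; equality holds iff all terms c_k z^k can be made to align in phase at a single z on |z|=r.
Part (b). At z = 3 (real, on the circle |z| = r):
  p(3) = (1)·3^0 + (0)·3^1 + (-2)·3^2 + (4)·3^3 = 91.
  |p(3)| = 91.
Check: |p(3)| = 91 ≤ 127 = M_tri(3). ✓ Equality does not hold at z = 3 (the coefficients have mixed signs, so the terms do not all align in phase there).

M_tri(3) = 127; |p(3)| = 91; equality at z=3: no.


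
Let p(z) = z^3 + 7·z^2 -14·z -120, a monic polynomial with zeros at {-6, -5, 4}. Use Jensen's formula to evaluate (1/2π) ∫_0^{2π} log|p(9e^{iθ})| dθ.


Zeros: -6, -5, 4; r = 9.
Inside |z| < r: -6, -5, 4. Outside (|z| ≥ r): ∅.
p(0) = -120, so log|p(0)| = log(120) = 4.7875.
Apply Jensen: I(r) = log|p(0)| + Σ_k log(r/|z_k|), summed over zeros inside |z| < r.
  log(r/|z_k|) for z_k = -6: log(9/6) = 0.4055
  log(r/|z_k|) for z_k = -5: log(9/5) = 0.5878
  log(r/|z_k|) for z_k = 4: log(9/4) = 0.8109
Sum over inside zeros: 1.8042.
I(r) = log|p(0)| + (inside sum) = 4.7875 + 1.8042 = 6.5917.
Closed form (all zeros inside, monic): I(r) = n·log(r) = 3·log(9) = 6.5917. ✓

I(r) ≈ 6.5917.


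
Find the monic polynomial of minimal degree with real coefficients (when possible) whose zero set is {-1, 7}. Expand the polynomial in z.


The polynomial is p(z) = ∏_{α ∈ S} (z − α), where S = {-1, 7}.
Expanding the product yields: p(z) = z^2 -6·z -7.
The resulting polynomial has degree 2 and real coefficients as required.

p(z) = z^2 -6·z -7.


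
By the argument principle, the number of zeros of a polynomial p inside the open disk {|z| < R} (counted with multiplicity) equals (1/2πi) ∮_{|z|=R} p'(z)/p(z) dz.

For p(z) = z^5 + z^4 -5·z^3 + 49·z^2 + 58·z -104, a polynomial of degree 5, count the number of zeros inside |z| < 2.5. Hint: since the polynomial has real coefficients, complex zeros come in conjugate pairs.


The zeros of p are: (2 + 3i), (2 - 3i), -4, 1, -2.
Their magnitudes are: 3.606, 3.606, 4, 1, 2.
Zeros with |z| < R = 2.5: 1, -2.
Count = 2.
By the argument principle, (1/2πi) ∮_{|z|=R} p'(z)/p(z) dz equals exactly this count.

Number of zeros inside |z| < 2.5: 2.


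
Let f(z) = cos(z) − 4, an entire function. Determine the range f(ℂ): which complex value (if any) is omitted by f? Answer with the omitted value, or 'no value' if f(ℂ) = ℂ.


Little Picard bounds the complement of f(ℂ) to at most one point.
cos is entire and surjective onto ℂ: for every w ∈ ℂ, cos(ζ) = w has a solution ζ ∈ ℂ (e.g., via the complex inverse arccos). With ζ = z this gives z = ζ/(1). Then 1·cos(z) takes every value in 1·ℂ = ℂ, and adding -4 is a bijection of ℂ. So f is surjective and omits no value. (Note: only on the real line is cos bounded by [−1, 1].)

Omitted value: no value.


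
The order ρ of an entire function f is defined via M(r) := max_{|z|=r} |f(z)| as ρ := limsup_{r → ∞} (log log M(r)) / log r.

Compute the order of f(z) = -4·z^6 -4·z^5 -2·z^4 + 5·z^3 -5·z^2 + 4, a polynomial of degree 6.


|f(z)| ≤ Σ|c_k|·r^k = O(r^6) as r → ∞. Polynomial growth is O(e^{r^ε}) for every ε > 0 (since r^6/e^{r^ε} → 0), so ρ ≤ ε for all ε > 0, i.e. ρ = 0. Every nonconstant polynomial has order 0.
Therefore ρ = 0.

Order ρ = 0.


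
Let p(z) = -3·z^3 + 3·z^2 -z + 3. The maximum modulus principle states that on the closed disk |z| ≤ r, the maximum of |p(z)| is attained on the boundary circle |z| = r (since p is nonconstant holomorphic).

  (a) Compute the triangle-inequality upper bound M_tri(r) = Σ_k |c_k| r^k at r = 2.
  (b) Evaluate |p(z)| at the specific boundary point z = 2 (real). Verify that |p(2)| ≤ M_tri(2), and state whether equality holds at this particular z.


Coefficients: c_0 = 3, c_1 = -1, c_2 = 3, c_3 = -3. Radius r = 2.
Part (a). Triangle bound: M_tri(r) = Σ_k |c_k| r^k
  = |3|·2^0 + |-1|·2^1 + |3|·2^2 + |-3|·2^3
  = 3 + 2 + 12 + 24 = 41.
This bounds M(r) := max_{|z|=r} |p(z)| from above; equality holds iff all terms c_k z^k can be made to align in phase at a single z on |z|=r.
Part (b). At z = 2 (real, on the circle |z| = r):
  p(2) = (3)·2^0 + (-1)·2^1 + (3)·2^2 + (-3)·2^3 = -11.
  |p(2)| = 11.
Check: |p(2)| = 11 ≤ 41 = M_tri(2). ✓ Equality does not hold at z = 2 (the coefficients have mixed signs, so the terms do not all align in phase there).

M_tri(2) = 41; |p(2)| = 11; equality at z=2: no.


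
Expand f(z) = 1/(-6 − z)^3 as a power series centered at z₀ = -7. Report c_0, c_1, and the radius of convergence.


Let w = z − z₀, so z = z₀ + w.
Then -6 − z = -6 − (z₀ + w) = (-6 − z₀) − w = 1 − w.
f(z) = 1/(1 − w)^3 = (1/(1)^3) · (1 − w/(1))^{−3}.
By the binomial series (1−u)^{−3} = Σ_{n≥0} C(n+2, 2) u^n for |u|<1, with u = w/(1):
  c_n = C(n+2, 2) / (1)^(n+3).
  c_0 = 1/(1)^3 = 1.
  c_1 = 3/(1)^4 = 3.
The series is valid for |w/d| < 1, i.e. |z − z₀| < |d|.
Radius of convergence: R = |-6 − z₀| = |1| = 1 (distance from z₀ to the singularity z = -6).

c_0 = 1, c_1 = 3; R = 1.


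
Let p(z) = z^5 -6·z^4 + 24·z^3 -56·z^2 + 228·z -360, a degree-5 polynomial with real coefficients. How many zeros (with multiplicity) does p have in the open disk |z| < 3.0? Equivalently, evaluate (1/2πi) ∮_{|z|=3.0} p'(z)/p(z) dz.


The zeros of p are: (3 + 3i), (3 - 3i), (-1 + 3i), (-1 - 3i), 2.
Their magnitudes are: 4.243, 4.243, 3.162, 3.162, 2.
Zeros with |z| < R = 3.0: 2.
Count = 1.
By the argument principle, (1/2πi) ∮_{|z|=R} p'(z)/p(z) dz equals exactly this count.

Number of zeros inside |z| < 3.0: 1.


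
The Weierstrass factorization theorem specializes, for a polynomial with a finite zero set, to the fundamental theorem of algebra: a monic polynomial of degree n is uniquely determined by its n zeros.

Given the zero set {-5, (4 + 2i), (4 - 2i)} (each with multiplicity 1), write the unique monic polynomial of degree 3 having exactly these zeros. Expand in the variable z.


The polynomial is p(z) = ∏_{α ∈ S} (z − α), where S = {-5, (4 + 2i), (4 - 2i)}.
Expanding the product yields: p(z) = z^3 -3·z^2 -20·z + 100.
Note conjugate pairs combine to real quadratics: (z − (4+2i))(z − (4−2i)) = z² − 8z + 20.
The resulting polynomial has degree 3 and real coefficients as required.

p(z) = z^3 -3·z^2 -20·z + 100.


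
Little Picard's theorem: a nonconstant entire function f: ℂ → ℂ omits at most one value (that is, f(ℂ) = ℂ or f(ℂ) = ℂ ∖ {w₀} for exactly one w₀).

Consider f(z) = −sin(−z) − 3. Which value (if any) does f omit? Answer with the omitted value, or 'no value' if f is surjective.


Little Picard bounds the complement of f(ℂ) to at most one point.
sin is entire and surjective onto ℂ: for every w ∈ ℂ, sin(ζ) = w has a solution ζ ∈ ℂ (e.g., via the complex inverse arcsin). With ζ = −z this gives z = ζ/(-1). Then -1·sin(−z) takes every value in -1·ℂ = ℂ, and adding -3 is a bijection of ℂ. So f is surjective and omits no value. (Note: only on the real line is sin bounded by [−1, 1].)

Omitted value: no value.


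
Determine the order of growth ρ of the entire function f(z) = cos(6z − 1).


cos(w) is a linear combination of e^{iw} and e^{−iw} (or e^w, e^{−w} in the hyperbolic case), so |cos(w)| ≤ e^{|w|}. With w = 6z − 1, |w| ≤ 6|z| + 1 = 6r + 1 on |z| = r, giving M(r) ≤ e^{6r + 1}, so ρ ≤ 1. On a suitable ray (z = it for sin/cos; z = t for sinh/cosh, t real → ∞), |cos(6z − 1)| grows like e^{6|t|}/2, so ρ ≥ 1. Hence ρ = 1.
Therefore ρ = 1.

Order ρ = 1.


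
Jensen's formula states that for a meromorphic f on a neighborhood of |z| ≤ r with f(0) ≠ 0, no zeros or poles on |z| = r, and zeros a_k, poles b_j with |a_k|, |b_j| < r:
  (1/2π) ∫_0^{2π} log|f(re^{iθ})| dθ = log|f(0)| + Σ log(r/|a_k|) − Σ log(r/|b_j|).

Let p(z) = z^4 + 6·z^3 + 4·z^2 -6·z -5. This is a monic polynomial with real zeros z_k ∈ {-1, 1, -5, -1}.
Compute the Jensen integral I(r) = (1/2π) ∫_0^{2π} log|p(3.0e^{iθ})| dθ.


Zeros: -5, -1, -1, 1; r = 3.0.
Inside |z| < r: -1, -1, 1. Outside (|z| ≥ r): -5.
p(0) = -5, so log|p(0)| = log(5) = 1.6094.
Apply Jensen: I(r) = log|p(0)| + Σ_k log(r/|z_k|), summed over zeros inside |z| < r.
  log(r/|z_k|) for z_k = -1: log(3.0/1) = 1.0986
  log(r/|z_k|) for z_k = 1: log(3.0/1) = 1.0986
  log(r/|z_k|) for z_k = -1: log(3.0/1) = 1.0986
  Outside zeros (-5) contribute nothing to the Jensen sum.
Sum over inside zeros: 3.2958.
I(r) = log|p(0)| + (inside sum) = 1.6094 + 3.2958 = 4.9053.
Note: since some zeros are outside |z| ≤ r, the simplified n·log(r) form does NOT apply — only the inside zeros contribute.

I(r) ≈ 4.9053.
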